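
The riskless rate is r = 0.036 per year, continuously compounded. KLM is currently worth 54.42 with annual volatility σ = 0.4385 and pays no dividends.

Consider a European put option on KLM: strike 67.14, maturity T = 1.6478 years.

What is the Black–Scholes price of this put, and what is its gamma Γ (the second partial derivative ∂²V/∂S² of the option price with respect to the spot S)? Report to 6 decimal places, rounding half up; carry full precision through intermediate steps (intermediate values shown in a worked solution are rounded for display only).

σ√T = 0.4385·√1.6478 = 0.562888
d₁ = (ln(S/K) + (r+σ²/2)T) / (σ√T) = (ln(54.42/67.14) + (0.036+0.4385²/2)·1.6478) / 0.562888 = (-0.210048 + 0.217742) / 0.562888 = 0.013669
d₂ = d₁ − σ√T = 0.013669 − 0.562888 = -0.549219
e^{−rT} = 0.942404
N(−d₁) = 0.494547,  N(−d₂) = 0.708572
Put price V = K·e^{−rT}·N(−d₂) − S·N(−d₁) = 44.833529 − 26.913258 = 17.920271
φ(d₁) = (1/√(2π))·e^{−d₁²/2} = 0.398905
Γ = φ(d₁) / (S·σ·√T) = 0.013022

price = 17.920271
Γ = 0.013022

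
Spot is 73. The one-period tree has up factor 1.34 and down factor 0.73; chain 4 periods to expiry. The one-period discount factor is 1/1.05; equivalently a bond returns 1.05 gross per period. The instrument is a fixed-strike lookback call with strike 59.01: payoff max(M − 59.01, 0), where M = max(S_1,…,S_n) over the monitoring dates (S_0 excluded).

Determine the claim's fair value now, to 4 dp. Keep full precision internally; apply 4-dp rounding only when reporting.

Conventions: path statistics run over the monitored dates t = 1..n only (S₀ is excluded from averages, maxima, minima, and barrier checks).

No-arbitrage gives p* = (R−d)/(u−d) = 0.5246: enumerate every path, weight its payoff by its p*-probability, and discount by R^4.
Enumerate all 2^4 = 16 price paths (U = up ×1.34, D = down ×0.73); each path with k up-moves has probability p*^k·(1−p*)^(4−k).
DDDD: M=53.2900, payoff=0.0000, prob=0.051083
UDDD: M=97.8200, payoff=38.8100, prob=0.056367
DUDD: M=71.4086, payoff=12.3986, prob=0.056367
UUDD: M=131.0788, payoff=72.0688, prob=0.062198
DDUD: M=53.2900, payoff=0.0000, prob=0.056367
UDUD: M=97.8200, payoff=38.8100, prob=0.062198
DUUD: M=95.6875, payoff=36.6775, prob=0.062198
UUUD: M=175.6456, payoff=116.6356, prob=0.068632
DDDU: M=53.2900, payoff=0.0000, prob=0.056367
UDDU: M=97.8200, payoff=38.8100, prob=0.062198
DUDU: M=71.4086, payoff=12.3986, prob=0.062198
UUDU: M=131.0788, payoff=72.0688, prob=0.068632
DDUU: M=69.8519, payoff=10.8419, prob=0.062198
UDUU: M=128.2213, payoff=69.2113, prob=0.068632
DUUU: M=128.2213, payoff=69.2113, prob=0.068632
UUUU: M=235.3651, payoff=176.3551, prob=0.075732
Price = Σ prob·payoff / R^4 = 51.730840 / 1.215506 = 42.5591

price = 42.5591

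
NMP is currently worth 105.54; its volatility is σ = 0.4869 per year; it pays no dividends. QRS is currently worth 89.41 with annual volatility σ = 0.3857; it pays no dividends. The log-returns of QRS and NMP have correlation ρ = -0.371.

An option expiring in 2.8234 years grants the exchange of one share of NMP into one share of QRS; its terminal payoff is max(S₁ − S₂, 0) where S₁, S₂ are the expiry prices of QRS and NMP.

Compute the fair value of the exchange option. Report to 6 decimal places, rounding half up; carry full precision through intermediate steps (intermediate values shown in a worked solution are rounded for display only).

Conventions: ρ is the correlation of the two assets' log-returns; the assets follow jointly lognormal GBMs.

σ_eff = √(σ₁² + σ₂² − 2ρσ₁σ₂) = √(0.3857² + 0.4869² − 2·-0.371·0.3857·0.4869) = 0.724694
d₁ = (ln(S₁/S₂) + (q₂ − q₁ + σ_eff²/2)T) / (σ_eff√T) = (ln(89.41/105.54) + (0.0 − 0.0 + 0.262591)·2.8234) / 1.217702 = 0.472646
d₂ = d₁ − σ_eff√T = 0.472646 − 1.217702 = -0.745056
N(d₁) = 0.681767,  N(d₂) = 0.228119
V = S₁·e^{−q₁T}·N(d₁) − S₂·e^{−q₂T}·N(d₂) = 60.956787 − 24.075662 = 36.881125
Key observation: the rate r is irrelevant here: denominating values in NMP turns the exchange into a ratio option on S₁/S₂, and discounting at r drops out.

exchange price = 36.881125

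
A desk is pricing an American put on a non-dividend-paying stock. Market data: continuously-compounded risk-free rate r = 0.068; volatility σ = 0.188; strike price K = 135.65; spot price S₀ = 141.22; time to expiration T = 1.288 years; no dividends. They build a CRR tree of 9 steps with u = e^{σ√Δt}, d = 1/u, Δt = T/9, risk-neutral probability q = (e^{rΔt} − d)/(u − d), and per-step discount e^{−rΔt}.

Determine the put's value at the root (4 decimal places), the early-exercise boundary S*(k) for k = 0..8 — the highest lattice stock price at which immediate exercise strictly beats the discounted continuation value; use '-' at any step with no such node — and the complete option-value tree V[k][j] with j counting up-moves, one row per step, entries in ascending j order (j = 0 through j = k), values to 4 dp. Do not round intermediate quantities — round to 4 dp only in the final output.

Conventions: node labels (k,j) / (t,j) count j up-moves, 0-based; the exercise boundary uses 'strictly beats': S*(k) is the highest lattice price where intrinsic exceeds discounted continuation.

price = 5.7173
boundary = - - - 114.0866 106.2545 114.0866 106.2545 114.0866 122.4960
tree:
5.7173
9.1603 3.0122
14.2749 5.1539 1.3198
21.5634 8.5870 2.4468 0.4246
29.3955 13.8631 4.4386 0.8667 0.0718
36.6899 21.5634 7.8323 1.7509 0.1614 0.0000
43.4835 29.3955 13.3276 3.4919 0.3628 0.0000 0.0000
49.8108 36.6899 21.5634 6.8509 0.8158 0.0000 0.0000 0.0000
55.7037 43.4835 29.3955 13.1540 1.8344 0.0000 0.0000 0.0000 0.0000
61.1920 49.8108 36.6899 21.5634 4.1248 0.0000 0.0000 0.0000 0.0000 0.0000

Δt=0.14311  u=1.07371  d=0.93135  q=0.55092  discount=0.99032
step 9 (expiry): payoffs max(K−S,0) = 61.1920 49.8108 36.6899 21.5634 4.1248 0.0000 0.0000 0.0000 0.0000 0.0000
step 8: (k=8,j=0): S=79.9463, K−S=55.7037, hold=54.3900 ⇒ V=55.7037 exercise | (k=8,j=1): S=92.1665, K−S=43.4835, hold=42.1699 ⇒ V=43.4835 exercise | (k=8,j=2): S=106.2545, K−S=29.3955, hold=28.0818 ⇒ V=29.3955 exercise | (k=8,j=3): S=122.4960, K−S=13.1540, hold=11.8404 ⇒ V=13.1540 exercise | (k=8,j=4): S=141.2200, K−S=0.0000, hold=1.8344 ⇒ V=1.8344 continue | (k=8,j=5): S=162.8061, K−S=0.0000, hold=0.0000 ⇒ V=0.0000 continue | (k=8,j=6): S=187.6917, K−S=0.0000, hold=0.0000 ⇒ V=0.0000 continue | (k=8,j=7): S=216.3812, K−S=0.0000, hold=0.0000 ⇒ V=0.0000 continue | (k=8,j=8): S=249.4560, K−S=0.0000, hold=0.0000 ⇒ V=0.0000 continue  boundary S*=122.4960
step 7: (k=7,j=0): S=85.8392, K−S=49.8108, hold=48.4971 ⇒ V=49.8108 exercise | (k=7,j=1): S=98.9601, K−S=36.6899, hold=35.3762 ⇒ V=36.6899 exercise | (k=7,j=2): S=114.0866, K−S=21.5634, hold=20.2497 ⇒ V=21.5634 exercise | (k=7,j=3): S=131.5252, K−S=4.1248, hold=6.8509 ⇒ V=6.8509 continue | (k=7,j=4): S=151.6294, K−S=0.0000, hold=0.8158 ⇒ V=0.8158 continue | (k=7,j=5): S=174.8066, K−S=0.0000, hold=0.0000 ⇒ V=0.0000 continue | (k=7,j=6): S=201.5266, K−S=0.0000, hold=0.0000 ⇒ V=0.0000 continue | (k=7,j=7): S=232.3308, K−S=0.0000, hold=0.0000 ⇒ V=0.0000 continue  boundary S*=114.0866
step 6: (k=6,j=0): S=92.1665, K−S=43.4835, hold=42.1699 ⇒ V=43.4835 exercise | (k=6,j=1): S=106.2545, K−S=29.3955, hold=28.0818 ⇒ V=29.3955 exercise | (k=6,j=2): S=122.4960, K−S=13.1540, hold=13.3276 ⇒ V=13.3276 continue | (k=6,j=3): S=141.2200, K−S=0.0000, hold=3.4919 ⇒ V=3.4919 continue | (k=6,j=4): S=162.8061, K−S=0.0000, hold=0.3628 ⇒ V=0.3628 continue | (k=6,j=5): S=187.6917, K−S=0.0000, hold=0.0000 ⇒ V=0.0000 continue | (k=6,j=6): S=216.3812, K−S=0.0000, hold=0.0000 ⇒ V=0.0000 continue  boundary S*=106.2545
step 5: (k=5,j=0): S=98.9601, K−S=36.6899, hold=35.3762 ⇒ V=36.6899 exercise | (k=5,j=1): S=114.0866, K−S=21.5634, hold=20.3445 ⇒ V=21.5634 exercise | (k=5,j=2): S=131.5252, K−S=4.1248, hold=7.8323 ⇒ V=7.8323 continue | (k=5,j=3): S=151.6294, K−S=0.0000, hold=1.7509 ⇒ V=1.7509 continue | (k=5,j=4): S=174.8066, K−S=0.0000, hold=0.1614 ⇒ V=0.1614 continue | (k=5,j=5): S=201.5266, K−S=0.0000, hold=0.0000 ⇒ V=0.0000 continue  boundary S*=114.0866
step 4: (k=4,j=0): S=106.2545, K−S=29.3955, hold=28.0818 ⇒ V=29.3955 exercise | (k=4,j=1): S=122.4960, K−S=13.1540, hold=13.8631 ⇒ V=13.8631 continue | (k=4,j=2): S=141.2200, K−S=0.0000, hold=4.4386 ⇒ V=4.4386 continue | (k=4,j=3): S=162.8061, K−S=0.0000, hold=0.8667 ⇒ V=0.8667 continue | (k=4,j=4): S=187.6917, K−S=0.0000, hold=0.0718 ⇒ V=0.0718 continue  boundary S*=106.2545
step 3: (k=3,j=0): S=114.0866, K−S=21.5634, hold=20.6366 ⇒ V=21.5634 exercise | (k=3,j=1): S=131.5252, K−S=4.1248, hold=8.5870 ⇒ V=8.5870 continue | (k=3,j=2): S=151.6294, K−S=0.0000, hold=2.4468 ⇒ V=2.4468 continue | (k=3,j=3): S=174.8066, K−S=0.0000, hold=0.4246 ⇒ V=0.4246 continue  boundary S*=114.0866
step 2: (k=2,j=0): S=122.4960, K−S=13.1540, hold=14.2749 ⇒ V=14.2749 continue | (k=2,j=1): S=141.2200, K−S=0.0000, hold=5.1539 ⇒ V=5.1539 continue | (k=2,j=2): S=162.8061, K−S=0.0000, hold=1.3198 ⇒ V=1.3198 continue  boundary S*=-
step 1: (k=1,j=0): S=131.5252, K−S=4.1248, hold=9.1603 ⇒ V=9.1603 continue | (k=1,j=1): S=151.6294, K−S=0.0000, hold=3.0122 ⇒ V=3.0122 continue  boundary S*=-
step 0: (k=0,j=0): S=141.2200, K−S=0.0000, hold=5.7173 ⇒ V=5.7173 continue  boundary S*=-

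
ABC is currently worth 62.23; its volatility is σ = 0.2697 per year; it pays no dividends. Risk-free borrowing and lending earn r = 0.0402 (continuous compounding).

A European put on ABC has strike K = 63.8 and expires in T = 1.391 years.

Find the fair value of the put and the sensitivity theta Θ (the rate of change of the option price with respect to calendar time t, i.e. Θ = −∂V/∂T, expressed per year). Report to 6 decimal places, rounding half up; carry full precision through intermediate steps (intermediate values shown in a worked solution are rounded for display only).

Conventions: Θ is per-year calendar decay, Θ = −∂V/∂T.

price = 6.830272
Θ = -1.474509

σ√T = 0.2697·√1.391 = 0.318086
d₁ = (ln(S/K) + (r+σ²/2)T) / (σ√T) = (ln(62.23/63.8) + (0.0402+0.2697²/2)·1.391) / 0.318086 = (-0.024916 + 0.106508) / 0.318086 = 0.256508
d₂ = d₁ − σ√T = 0.256508 − 0.318086 = -0.061578
e^{−rT} = 0.945616
N(−d₁) = 0.398779,  N(−d₂) = 0.524551
Put price V = K·e^{−rT}·N(−d₂) − S·N(−d₁) = 31.646311 − 24.816039 = 6.830272
φ(d₁) = (1/√(2π))·e^{−d₁²/2} = 0.386031
Θ = −S·φ(d₁)·σ/(2√T) + r·K·e^{−rT}·N(−d₂) = −2.746691 + 1.272182 = -1.474509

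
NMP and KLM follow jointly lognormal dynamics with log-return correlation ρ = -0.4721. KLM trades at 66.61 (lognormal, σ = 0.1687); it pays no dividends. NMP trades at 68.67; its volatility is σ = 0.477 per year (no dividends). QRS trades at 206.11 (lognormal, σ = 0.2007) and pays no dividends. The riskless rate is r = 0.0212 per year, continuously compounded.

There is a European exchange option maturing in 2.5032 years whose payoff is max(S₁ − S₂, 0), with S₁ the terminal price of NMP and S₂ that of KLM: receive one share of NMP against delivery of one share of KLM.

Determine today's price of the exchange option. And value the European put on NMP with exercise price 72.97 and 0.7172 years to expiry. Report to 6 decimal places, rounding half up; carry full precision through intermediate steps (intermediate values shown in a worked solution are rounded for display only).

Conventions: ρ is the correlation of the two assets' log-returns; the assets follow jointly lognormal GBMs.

exchange price = 24.815129
price(NMP put K=72.97) = 12.917716

σ_eff = √(σ₁² + σ₂² − 2ρσ₁σ₂) = √(0.477² + 0.1687² − 2·-0.4721·0.477·0.1687) = 0.576167
d₁ = (ln(S₁/S₂) + (q₂ − q₁ + σ_eff²/2)T) / (σ_eff√T) = (ln(68.67/66.61) + (0.0 − 0.0 + 0.165984)·2.5032) / 0.911583 = 0.489203
d₂ = d₁ − σ_eff√T = 0.489203 − 0.911583 = -0.422380
N(d₁) = 0.687651,  N(d₂) = 0.336374
V = S₁·e^{−q₁T}·N(d₁) − S₂·e^{−q₂T}·N(d₂) = 47.221002 − 22.405873 = 24.815129
[vanilla: NMP put K=72.97]
σ√T = 0.477·√0.7172 = 0.403960
d₁ = (ln(S/K) + (r+σ²/2)T) / (σ√T) = (ln(68.67/72.97) + (0.0212+0.477²/2)·0.7172) / 0.403960 = (-0.060736 + 0.096797) / 0.403960 = 0.089268
d₂ = d₁ − σ√T = 0.089268 − 0.403960 = -0.314693
e^{−rT} = 0.984910
N(−d₁) = 0.464435,  N(−d₂) = 0.623502
price = K·e^{−rT}·N(−d₂) − S·N(−d₁) = 44.810440 − 31.892725 = 12.917716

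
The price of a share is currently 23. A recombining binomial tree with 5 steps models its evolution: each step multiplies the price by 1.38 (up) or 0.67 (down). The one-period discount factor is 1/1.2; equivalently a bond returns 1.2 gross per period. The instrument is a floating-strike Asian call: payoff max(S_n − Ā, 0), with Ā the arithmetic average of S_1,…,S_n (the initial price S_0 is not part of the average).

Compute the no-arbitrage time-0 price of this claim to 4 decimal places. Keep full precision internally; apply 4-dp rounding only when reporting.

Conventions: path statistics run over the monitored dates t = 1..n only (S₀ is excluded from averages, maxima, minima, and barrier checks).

price = 6.9975

No-arbitrage gives p* = (R−d)/(u−d) = 0.7465: enumerate every path, weight its payoff by its p*-probability, and discount by R^5.
Enumerate all 2^5 = 32 price paths (U = up ×1.38, D = down ×0.67); each path with k up-moves has probability p*^k·(1−p*)^(5−k).
DDDDD: Ā=8.0785, payoff=0.0000, prob=0.001047
UDDDD: Ā=16.6392, payoff=0.0000, prob=0.003084
DUDDD: Ā=13.3732, payoff=0.0000, prob=0.003084
UUDDD: Ā=27.5448, payoff=0.0000, prob=0.009080
DDUDD: Ā=11.1850, payoff=0.0000, prob=0.003084
UDUDD: Ā=23.0377, payoff=0.0000, prob=0.009080
DUUDD: Ā=19.7717, payoff=0.0000, prob=0.009080
UUUDD: Ā=40.7239, payoff=0.0000, prob=0.026735
DDDUD: Ā=9.7189, payoff=0.0000, prob=0.003084
UDDUD: Ā=20.0180, payoff=0.0000, prob=0.009080
DUDUD: Ā=16.7520, payoff=0.0000, prob=0.009080
UUDUD: Ā=34.5041, payoff=0.0000, prob=0.026735
DDUUD: Ā=14.5638, payoff=0.0000, prob=0.009080
UDUUD: Ā=29.9970, payoff=0.0000, prob=0.026735
DUUUD: Ā=26.7310, payoff=0.4030, prob=0.026735
UUUUD: Ā=55.0580, payoff=0.8301, prob=0.078720
DDDDU: Ā=8.7366, payoff=0.0000, prob=0.003084
UDDDU: Ā=17.9948, payoff=0.0000, prob=0.009080
DUDDU: Ā=14.7288, payoff=0.0000, prob=0.009080
UUDDU: Ā=30.3369, payoff=0.0000, prob=0.026735
DDUDU: Ā=12.5406, payoff=0.6332, prob=0.009080
UDUDU: Ā=25.8298, payoff=1.3043, prob=0.026735
DUUDU: Ā=22.5638, payoff=4.5703, prob=0.026735
UUUDU: Ā=46.4747, payoff=9.4134, prob=0.078720
DDDUU: Ā=11.0744, payoff=2.0993, prob=0.009080
UDDUU: Ā=22.8101, payoff=4.3240, prob=0.026735
DUDUU: Ā=19.5441, payoff=7.5900, prob=0.026735
UUDUU: Ā=40.2549, payoff=15.6331, prob=0.078720
DDUUU: Ā=17.3558, payoff=9.7782, prob=0.026735
UDUUU: Ā=35.7478, payoff=20.1402, prob=0.078720
DUUUU: Ā=32.4818, payoff=23.4062, prob=0.078720
UUUUU: Ā=66.9029, payoff=48.2098, prob=0.231786
Price = Σ prob·payoff / R^5 = 17.411913 / 2.488320 = 6.9975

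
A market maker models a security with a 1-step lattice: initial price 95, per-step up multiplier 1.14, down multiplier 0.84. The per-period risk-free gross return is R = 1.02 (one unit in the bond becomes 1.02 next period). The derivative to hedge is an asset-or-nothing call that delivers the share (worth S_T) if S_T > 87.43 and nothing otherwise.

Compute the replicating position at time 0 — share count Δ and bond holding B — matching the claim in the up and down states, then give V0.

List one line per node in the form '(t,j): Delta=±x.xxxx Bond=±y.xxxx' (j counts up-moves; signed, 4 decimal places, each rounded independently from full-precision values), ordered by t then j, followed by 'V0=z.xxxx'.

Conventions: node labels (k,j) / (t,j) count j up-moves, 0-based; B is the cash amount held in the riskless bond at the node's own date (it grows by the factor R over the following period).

(0,0): Delta=3.8000 Bond=-297.2941
V0=63.7059

Since d<R<u, set p* = (R−d)/(u−d) = 0.6000; price each node as the discounted p*-expectation of its children.
At maturity the claim pays: V(1,0)=0.0000, V(1,1)=108.3000
(0,0): S=95.0000. Δ = (V_up−V_dn)/(S_up−S_dn) = (108.3000−0.0000)/(108.3000−79.8000) = 3.8000. V = [p*·108.3000 + (1−p*)·0.0000]/1.02 = 63.7059. B = V − Δ·S = -297.2941.
Sanity check at the root: Δ(0,0)·S0 + B(0,0) reproduces V0 = 63.7059.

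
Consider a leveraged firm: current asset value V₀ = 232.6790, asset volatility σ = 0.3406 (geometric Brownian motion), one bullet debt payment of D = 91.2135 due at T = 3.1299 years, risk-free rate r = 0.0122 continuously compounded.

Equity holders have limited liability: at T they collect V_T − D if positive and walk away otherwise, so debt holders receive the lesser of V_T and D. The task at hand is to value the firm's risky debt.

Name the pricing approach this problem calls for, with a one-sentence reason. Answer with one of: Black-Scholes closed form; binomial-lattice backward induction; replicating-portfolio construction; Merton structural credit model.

framework: Merton structural credit model

Key observation: assets follow a GBM and default happens iff V_T < 91.2135; valuing claims on that split (equity as a call, risky debt as the residual) is the structural model's definition.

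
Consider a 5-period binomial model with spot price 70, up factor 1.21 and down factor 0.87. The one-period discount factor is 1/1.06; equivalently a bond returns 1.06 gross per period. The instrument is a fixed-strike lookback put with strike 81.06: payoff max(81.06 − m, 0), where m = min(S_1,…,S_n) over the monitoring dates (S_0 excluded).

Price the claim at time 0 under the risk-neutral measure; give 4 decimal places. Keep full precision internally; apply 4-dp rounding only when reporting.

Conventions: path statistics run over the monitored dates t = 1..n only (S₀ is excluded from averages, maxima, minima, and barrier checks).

Under the martingale measure an up-move has probability p* = 0.5588; value the claim as the probability-weighted average of per-path payoffs, discounted 5 periods at R = 1.06.
Enumerate all 2^5 = 32 price paths (U = up ×1.21, D = down ×0.87); each path with k up-moves has probability p*^k·(1−p*)^(5−k).
DDDDD: m=34.8895, payoff=46.1705, prob=0.016713
UDDDD: m=48.5244, payoff=32.5356, prob=0.021170
DUDDD: m=48.5244, payoff=32.5356, prob=0.021170
UUDDD: m=67.4880, payoff=13.5720, prob=0.026816
DDUDD: m=48.5244, payoff=32.5356, prob=0.021170
UDUDD: m=67.4880, payoff=13.5720, prob=0.026816
DUUDD: m=60.9000, payoff=20.1600, prob=0.026816
UUUDD: m=84.7000, payoff=0.0000, prob=0.033966
DDDUD: m=46.0952, payoff=34.9648, prob=0.021170
UDDUD: m=64.1094, payoff=16.9506, prob=0.026816
DUDUD: m=60.9000, payoff=20.1600, prob=0.026816
UUDUD: m=84.7000, payoff=0.0000, prob=0.033966
DDUUD: m=52.9830, payoff=28.0770, prob=0.026816
UDUUD: m=73.6890, payoff=7.3710, prob=0.033966
DUUUD: m=60.9000, payoff=20.1600, prob=0.033966
UUUUD: m=84.7000, payoff=0.0000, prob=0.043024
DDDDU: m=40.1028, payoff=40.9572, prob=0.021170
UDDDU: m=55.7752, payoff=25.2848, prob=0.026816
DUDDU: m=55.7752, payoff=25.2848, prob=0.026816
UUDDU: m=77.5724, payoff=3.4876, prob=0.033966
DDUDU: m=52.9830, payoff=28.0770, prob=0.026816
UDUDU: m=73.6890, payoff=7.3710, prob=0.033966
DUUDU: m=60.9000, payoff=20.1600, prob=0.033966
UUUDU: m=84.7000, payoff=0.0000, prob=0.043024
DDDUU: m=46.0952, payoff=34.9648, prob=0.026816
UDDUU: m=64.1094, payoff=16.9506, prob=0.033966
DUDUU: m=60.9000, payoff=20.1600, prob=0.033966
UUDUU: m=84.7000, payoff=0.0000, prob=0.043024
DDUUU: m=52.9830, payoff=28.0770, prob=0.033966
UDUUU: m=73.6890, payoff=7.3710, prob=0.043024
DUUUU: m=60.9000, payoff=20.1600, prob=0.043024
UUUUU: m=84.7000, payoff=0.0000, prob=0.054497
Price = Σ prob·payoff / R^5 = 15.895754 / 1.338226 = 11.8782

price = 11.8782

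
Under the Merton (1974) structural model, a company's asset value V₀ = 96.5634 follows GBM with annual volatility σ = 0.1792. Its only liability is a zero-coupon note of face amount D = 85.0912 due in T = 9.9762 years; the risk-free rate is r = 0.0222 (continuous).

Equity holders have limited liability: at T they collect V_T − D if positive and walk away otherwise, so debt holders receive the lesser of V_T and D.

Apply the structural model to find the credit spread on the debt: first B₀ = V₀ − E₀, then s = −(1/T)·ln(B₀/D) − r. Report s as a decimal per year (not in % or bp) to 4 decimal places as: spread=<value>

spread=0.0115

Apply the equity-as-call identities (strike 85.0912, horizon 9.9762 years):
d₁ = [ln(V₀/D) + (r + σ²/2)T] / (σ√T)
   = [ln(96.5634/85.0912) + (0.0222 + 0.5·0.1792²)·9.9762] / (0.1792·√9.9762)
   = [0.126476 + 0.381653] / 0.566005 = 0.897746
d₂ = d₁ − σ√T = 0.897746 − 0.566005 = 0.331740
N(d₁) = 0.815339,  N(d₂) = 0.629957,  e^(−rT) = 0.801339
E₀ = V₀·N(d₁) − D·e^(−rT)·N(d₂)
   = 96.5634·0.815339 − 85.0912·0.801339·0.629957 = 35.777132
B₀ = V₀ − E₀ = 96.5634 − 35.777132 = 60.786268
spread = −(1/T)·ln(B₀/D) − r = −(1/9.9762)·ln(60.786268/85.0912) − 0.0222 = 0.01151622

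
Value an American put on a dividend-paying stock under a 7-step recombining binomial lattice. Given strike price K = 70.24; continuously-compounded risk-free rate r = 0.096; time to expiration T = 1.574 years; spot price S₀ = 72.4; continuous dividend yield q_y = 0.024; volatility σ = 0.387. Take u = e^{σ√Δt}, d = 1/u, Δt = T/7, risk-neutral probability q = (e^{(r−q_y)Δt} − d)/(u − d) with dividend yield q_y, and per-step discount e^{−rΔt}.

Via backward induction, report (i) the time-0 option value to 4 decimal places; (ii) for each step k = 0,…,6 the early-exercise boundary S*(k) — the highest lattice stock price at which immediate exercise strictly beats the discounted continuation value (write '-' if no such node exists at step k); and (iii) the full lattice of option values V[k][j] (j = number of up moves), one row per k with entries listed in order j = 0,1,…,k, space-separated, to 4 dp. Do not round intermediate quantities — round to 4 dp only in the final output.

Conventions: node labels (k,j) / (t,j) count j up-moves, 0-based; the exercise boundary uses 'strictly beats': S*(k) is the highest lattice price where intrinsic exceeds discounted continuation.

price = 9.5834
boundary = - - - 41.7488 50.1582 41.7488 50.1582
tree:
9.5834
14.2375 5.3203
20.5017 8.5583 2.2954
28.4912 13.3606 4.1011 0.5791
35.4907 20.0818 7.1831 1.1798 0.0000
41.3167 28.4912 12.2457 2.4038 0.0000 0.0000
46.1659 35.4907 20.0818 4.8976 0.0000 0.0000 0.0000
50.2022 41.3167 28.4912 9.9784 0.0000 0.0000 0.0000 0.0000

Δt=0.22486, u=1.20143, d=0.83234, q=0.49847, disc=e^(-rΔt)=0.97865
k=7 terminal: V=max(K-S,0) → 50.2022 41.3167 28.4912 9.9784 0.0000 0.0000 0.0000 0.0000
k=6: j=0 S=24.0741 intr=46.1659 cont=44.7955 V=46.1659[EX]; j=1 S=34.7493 intr=35.4907 cont=34.1778 V=35.4907[EX]; j=2 S=50.1582 intr=20.0818 cont=18.8518 V=20.0818[EX]; j=3 S=72.4000 intr=0.0000 cont=4.8976 V=4.8976[hold]; j=4 S=104.5045 intr=0.0000 cont=0.0000 V=0.0000[hold]; j=5 S=150.8452 intr=0.0000 cont=0.0000 V=0.0000[hold]; j=6 S=217.7348 intr=0.0000 cont=0.0000 V=0.0000[hold]  S*(6)=50.1582
k=5: j=0 S=28.9233 intr=41.3167 cont=39.9724 V=41.3167[EX]; j=1 S=41.7488 intr=28.4912 cont=27.2159 V=28.4912[EX]; j=2 S=60.2616 intr=9.9784 cont=12.2457 V=12.2457[hold]; j=3 S=86.9835 intr=0.0000 cont=2.4038 V=2.4038[hold]; j=4 S=125.5548 intr=0.0000 cont=0.0000 V=0.0000[hold]; j=5 S=181.2298 intr=0.0000 cont=0.0000 V=0.0000[hold]  S*(5)=41.7488
k=4: j=0 S=34.7493 intr=35.4907 cont=34.1778 V=35.4907[EX]; j=1 S=50.1582 intr=20.0818 cont=19.9578 V=20.0818[EX]; j=2 S=72.4000 intr=0.0000 cont=7.1831 V=7.1831[hold]; j=3 S=104.5045 intr=0.0000 cont=1.1798 V=1.1798[hold]; j=4 S=150.8452 intr=0.0000 cont=0.0000 V=0.0000[hold]  S*(4)=50.1582
k=3: j=0 S=41.7488 intr=28.4912 cont=27.2159 V=28.4912[EX]; j=1 S=60.2616 intr=9.9784 cont=13.3606 V=13.3606[hold]; j=2 S=86.9835 intr=0.0000 cont=4.1011 V=4.1011[hold]; j=3 S=125.5548 intr=0.0000 cont=0.5791 V=0.5791[hold]  S*(3)=41.7488
k=2: j=0 S=50.1582 intr=20.0818 cont=20.5017 V=20.5017[hold]; j=1 S=72.4000 intr=0.0000 cont=8.5583 V=8.5583[hold]; j=2 S=104.5045 intr=0.0000 cont=2.2954 V=2.2954[hold]  S*(2)=-
k=1: j=0 S=60.2616 intr=9.9784 cont=14.2375 V=14.2375[hold]; j=1 S=86.9835 intr=0.0000 cont=5.3203 V=5.3203[hold]  S*(1)=-
k=0: j=0 S=72.4000 intr=0.0000 cont=9.5834 V=9.5834[hold]  S*(0)=-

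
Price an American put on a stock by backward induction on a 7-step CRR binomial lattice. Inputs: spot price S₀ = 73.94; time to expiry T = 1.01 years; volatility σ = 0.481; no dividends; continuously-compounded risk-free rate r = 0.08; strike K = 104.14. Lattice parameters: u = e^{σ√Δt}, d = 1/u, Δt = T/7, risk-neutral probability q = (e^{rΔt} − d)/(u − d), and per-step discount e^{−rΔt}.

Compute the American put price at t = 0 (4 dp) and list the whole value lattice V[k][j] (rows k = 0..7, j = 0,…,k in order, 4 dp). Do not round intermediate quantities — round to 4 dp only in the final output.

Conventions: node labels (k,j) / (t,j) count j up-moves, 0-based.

Δt=0.14429  u=1.20046  d=0.83301  q=0.48604  discount=0.98852
step 7 (expiry): payoffs max(K−S,0) = 83.5604 74.4825 61.4002 42.5471 15.3777 0.0000 0.0000 0.0000
k=6: (k=6,j=0): S=24.7051, K−S=79.4349, hold=78.2398 ⇒ V=79.4349 exercise | (k=6,j=1): S=35.6028, K−S=68.5372, hold=67.3421 ⇒ V=68.5372 exercise | (k=6,j=2): S=51.3076, K−S=52.8324, hold=51.6373 ⇒ V=52.8324 exercise | (k=6,j=3): S=73.9400, K−S=30.2000, hold=29.0048 ⇒ V=30.2000 exercise | (k=6,j=4): S=106.5559, K−S=0.0000, hold=7.8128 ⇒ V=7.8128 continue | (k=6,j=5): S=153.5590, K−S=0.0000, hold=0.0000 ⇒ V=0.0000 continue | (k=6,j=6): S=221.2957, K−S=0.0000, hold=0.0000 ⇒ V=0.0000 continue
k=5: (k=5,j=0): S=29.6575, K−S=74.4825, hold=73.2873 ⇒ V=74.4825 exercise | (k=5,j=1): S=42.7398, K−S=61.4002, hold=60.2050 ⇒ V=61.4002 exercise | (k=5,j=2): S=61.5929, K−S=42.5471, hold=41.3520 ⇒ V=42.5471 exercise | (k=5,j=3): S=88.7623, K−S=15.3777, hold=19.0971 ⇒ V=19.0971 continue | (k=5,j=4): S=127.9164, K−S=0.0000, hold=3.9693 ⇒ V=3.9693 continue | (k=5,j=5): S=184.3419, K−S=0.0000, hold=0.0000 ⇒ V=0.0000 continue
k=4: (k=4,j=0): S=35.6028, K−S=68.5372, hold=67.3421 ⇒ V=68.5372 exercise | (k=4,j=1): S=51.3076, K−S=52.8324, hold=51.6373 ⇒ V=52.8324 exercise | (k=4,j=2): S=73.9400, K−S=30.2000, hold=30.7919 ⇒ V=30.7919 continue | (k=4,j=3): S=106.5559, K−S=0.0000, hold=11.6095 ⇒ V=11.6095 continue | (k=4,j=4): S=153.5590, K−S=0.0000, hold=2.0166 ⇒ V=2.0166 continue
k=3: (k=3,j=0): S=42.7398, K−S=61.4002, hold=60.2050 ⇒ V=61.4002 exercise | (k=3,j=1): S=61.5929, K−S=42.5471, hold=41.6363 ⇒ V=42.5471 exercise | (k=3,j=2): S=88.7623, K−S=15.3777, hold=21.2220 ⇒ V=21.2220 continue | (k=3,j=3): S=127.9164, K−S=0.0000, hold=6.8672 ⇒ V=6.8672 continue
k=2: (k=2,j=0): S=51.3076, K−S=52.8324, hold=51.6373 ⇒ V=52.8324 exercise | (k=2,j=1): S=73.9400, K−S=30.2000, hold=31.8128 ⇒ V=31.8128 continue | (k=2,j=2): S=106.5559, K−S=0.0000, hold=14.0815 ⇒ V=14.0815 continue
k=1: (k=1,j=0): S=61.5929, K−S=42.5471, hold=42.1269 ⇒ V=42.5471 exercise | (k=1,j=1): S=88.7623, K−S=15.3777, hold=22.9284 ⇒ V=22.9284 continue
k=0: (k=0,j=0): S=73.9400, K−S=30.2000, hold=32.6327 ⇒ V=32.6327 continue

price = 32.6327
tree:
32.6327
42.5471 22.9284
52.8324 31.8128 14.0815
61.4002 42.5471 21.2220 6.8672
68.5372 52.8324 30.7919 11.6095 2.0166
74.4825 61.4002 42.5471 19.0971 3.9693 0.0000
79.4349 68.5372 52.8324 30.2000 7.8128 0.0000 0.0000
83.5604 74.4825 61.4002 42.5471 15.3777 0.0000 0.0000 0.0000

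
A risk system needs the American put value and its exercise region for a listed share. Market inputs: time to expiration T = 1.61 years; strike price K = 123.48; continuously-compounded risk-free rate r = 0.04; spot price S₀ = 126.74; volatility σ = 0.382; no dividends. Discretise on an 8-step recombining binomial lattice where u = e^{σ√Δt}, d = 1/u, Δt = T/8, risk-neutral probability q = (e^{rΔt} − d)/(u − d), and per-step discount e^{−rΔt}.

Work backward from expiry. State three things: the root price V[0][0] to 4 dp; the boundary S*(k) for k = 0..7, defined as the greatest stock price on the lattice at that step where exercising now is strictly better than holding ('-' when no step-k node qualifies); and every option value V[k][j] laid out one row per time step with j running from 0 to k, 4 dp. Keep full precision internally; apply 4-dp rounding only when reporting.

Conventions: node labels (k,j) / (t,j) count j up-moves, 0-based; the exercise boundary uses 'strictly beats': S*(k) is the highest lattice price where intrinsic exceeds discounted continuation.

Δt=0.20125, u=1.18693, d=0.84251, q=0.48073, disc=e^(-rΔt)=0.99198
k=8 terminal: V=max(K-S,0) → 91.3050 78.1520 59.6219 33.5168 0.0000 0.0000 0.0000 0.0000 0.0000
k=7: j=0 S=38.1894 intr=85.2906 cont=84.3006 V=85.2906[EX]; j=1 S=53.8011 intr=69.6789 cont=68.6888 V=69.6789[EX]; j=2 S=75.7950 intr=47.6850 cont=46.6950 V=47.6850[EX]; j=3 S=106.7798 intr=16.7002 cont=17.2648 V=17.2648[hold]; j=4 S=150.4313 intr=0.0000 cont=0.0000 V=0.0000[hold]; j=5 S=211.9274 intr=0.0000 cont=0.0000 V=0.0000[hold]; j=6 S=298.5630 intr=0.0000 cont=0.0000 V=0.0000[hold]; j=7 S=420.6151 intr=0.0000 cont=0.0000 V=0.0000[hold]  S*(7)=75.7950
k=6: j=0 S=45.3280 intr=78.1520 cont=77.1619 V=78.1520[EX]; j=1 S=63.8581 intr=59.6219 cont=58.6319 V=59.6219[EX]; j=2 S=89.9632 intr=33.5168 cont=32.7960 V=33.5168[EX]; j=3 S=126.7400 intr=0.0000 cont=8.8932 V=8.8932[hold]; j=4 S=178.5511 intr=0.0000 cont=0.0000 V=0.0000[hold]; j=5 S=251.5426 intr=0.0000 cont=0.0000 V=0.0000[hold]; j=6 S=354.3728 intr=0.0000 cont=0.0000 V=0.0000[hold]  S*(6)=89.9632
k=5: j=0 S=53.8011 intr=69.6789 cont=68.6888 V=69.6789[EX]; j=1 S=75.7950 intr=47.6850 cont=46.6950 V=47.6850[EX]; j=2 S=106.7798 intr=16.7002 cont=21.5057 V=21.5057[hold]; j=3 S=150.4313 intr=0.0000 cont=4.5809 V=4.5809[hold]; j=4 S=211.9274 intr=0.0000 cont=0.0000 V=0.0000[hold]; j=5 S=298.5630 intr=0.0000 cont=0.0000 V=0.0000[hold]  S*(5)=75.7950
k=4: j=0 S=63.8581 intr=59.6219 cont=58.6319 V=59.6219[EX]; j=1 S=89.9632 intr=33.5168 cont=34.8184 V=34.8184[hold]; j=2 S=126.7400 intr=0.0000 cont=13.2623 V=13.2623[hold]; j=3 S=178.5511 intr=0.0000 cont=2.3597 V=2.3597[hold]; j=4 S=251.5426 intr=0.0000 cont=0.0000 V=0.0000[hold]  S*(4)=63.8581
k=3: j=0 S=75.7950 intr=47.6850 cont=47.3157 V=47.6850[EX]; j=1 S=106.7798 intr=16.7002 cont=24.2597 V=24.2597[hold]; j=2 S=150.4313 intr=0.0000 cont=7.9568 V=7.9568[hold]; j=3 S=211.9274 intr=0.0000 cont=1.2155 V=1.2155[hold]  S*(3)=75.7950
k=2: j=0 S=89.9632 intr=33.5168 cont=36.1317 V=36.1317[hold]; j=1 S=126.7400 intr=0.0000 cont=16.2907 V=16.2907[hold]; j=2 S=178.5511 intr=0.0000 cont=4.6782 V=4.6782[hold]  S*(2)=-
k=1: j=0 S=106.7798 intr=16.7002 cont=26.3804 V=26.3804[hold]; j=1 S=150.4313 intr=0.0000 cont=10.6224 V=10.6224[hold]  S*(1)=-
k=0: j=0 S=126.7400 intr=0.0000 cont=18.6543 V=18.6543[hold]  S*(0)=-

price = 18.6543
boundary = - - - 75.7950 63.8581 75.7950 89.9632 75.7950
tree:
18.6543
26.3804 10.6224
36.1317 16.2907 4.6782
47.6850 24.2597 7.9568 1.2155
59.6219 34.8184 13.2623 2.3597 0.0000
69.6789 47.6850 21.5057 4.5809 0.0000 0.0000
78.1520 59.6219 33.5168 8.8932 0.0000 0.0000 0.0000
85.2906 69.6789 47.6850 17.2648 0.0000 0.0000 0.0000 0.0000
91.3050 78.1520 59.6219 33.5168 0.0000 0.0000 0.0000 0.0000 0.0000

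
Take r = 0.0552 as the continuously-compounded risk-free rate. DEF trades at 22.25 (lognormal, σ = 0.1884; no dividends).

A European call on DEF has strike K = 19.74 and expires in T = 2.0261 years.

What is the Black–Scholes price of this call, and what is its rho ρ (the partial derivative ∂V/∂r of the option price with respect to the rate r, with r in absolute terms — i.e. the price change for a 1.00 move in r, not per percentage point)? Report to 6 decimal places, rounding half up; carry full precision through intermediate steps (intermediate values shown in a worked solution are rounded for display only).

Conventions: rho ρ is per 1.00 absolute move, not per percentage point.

price = 5.166176
ρ = 27.433658

σ√T = 0.1884·√2.0261 = 0.268171
d₁ = (ln(S/K) + (r+σ²/2)T) / (σ√T) = (ln(22.25/19.74) + (0.0552+0.1884²/2)·2.0261) / 0.268171 = (0.119695 + 0.147798) / 0.268171 = 0.997475
d₂ = d₁ − σ√T = 0.997475 − 0.268171 = 0.729304
e^{−rT} = 0.894187
N(d₁) = 0.840733,  N(d₂) = 0.767092
Call price V = S·N(d₁) − K·e^{−rT}·N(d₂) = 18.706307 − 13.540130 = 5.166176
ρ = K·T·e^{−rT}·N(d₂) = 27.433658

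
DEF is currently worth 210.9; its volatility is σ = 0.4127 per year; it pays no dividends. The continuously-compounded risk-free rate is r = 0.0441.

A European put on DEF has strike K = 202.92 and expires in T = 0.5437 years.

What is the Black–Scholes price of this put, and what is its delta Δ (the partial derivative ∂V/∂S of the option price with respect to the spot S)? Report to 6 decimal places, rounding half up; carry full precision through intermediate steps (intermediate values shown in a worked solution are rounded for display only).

price = 18.854519
Δ = -0.360284

σ√T = 0.4127·√0.5437 = 0.304309
d₁ = (ln(S/K) + (r+σ²/2)T) / (σ√T) = (ln(210.9/202.92) + (0.0441+0.4127²/2)·0.5437) / 0.304309 = (0.038572 + 0.070279) / 0.304309 = 0.357700
d₂ = d₁ − σ√T = 0.357700 − 0.304309 = 0.053392
e^{−rT} = 0.976308
N(−d₁) = 0.360284,  N(−d₂) = 0.478710
Put price V = K·e^{−rT}·N(−d₂) − S·N(−d₁) = 94.838365 − 75.983846 = 18.854519
Δ = −N(−d₁) = -0.360284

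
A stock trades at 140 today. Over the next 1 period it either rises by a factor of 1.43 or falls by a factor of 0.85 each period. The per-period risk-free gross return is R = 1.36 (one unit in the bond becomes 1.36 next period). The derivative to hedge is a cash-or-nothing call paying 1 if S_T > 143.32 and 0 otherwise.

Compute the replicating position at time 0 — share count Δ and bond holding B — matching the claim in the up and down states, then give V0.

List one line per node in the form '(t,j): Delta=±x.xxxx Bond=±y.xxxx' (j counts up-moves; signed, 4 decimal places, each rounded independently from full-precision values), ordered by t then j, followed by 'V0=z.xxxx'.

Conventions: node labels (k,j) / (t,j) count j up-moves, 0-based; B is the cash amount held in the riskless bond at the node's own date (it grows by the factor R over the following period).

Since d<R<u, set p* = (R−d)/(u−d) = 0.8793; price each node as the discounted p*-expectation of its children.
Expiry values: V(1,0)=0.0000, V(1,1)=1.0000
Node (0,0) S=140.0000: V=(p*·1.0000+(1−p*)·0.0000)/1.36=0.6466; Δ=(1.0000−0.0000)/(200.2000−119.0000)=0.0123; B=V−Δ·S=-1.0776
As a check, the time-0 holding Δ(0,0)·S0 + B(0,0) comes to 0.6466 — exactly V0.

(0,0): Delta=0.0123 Bond=-1.0776
V0=0.6466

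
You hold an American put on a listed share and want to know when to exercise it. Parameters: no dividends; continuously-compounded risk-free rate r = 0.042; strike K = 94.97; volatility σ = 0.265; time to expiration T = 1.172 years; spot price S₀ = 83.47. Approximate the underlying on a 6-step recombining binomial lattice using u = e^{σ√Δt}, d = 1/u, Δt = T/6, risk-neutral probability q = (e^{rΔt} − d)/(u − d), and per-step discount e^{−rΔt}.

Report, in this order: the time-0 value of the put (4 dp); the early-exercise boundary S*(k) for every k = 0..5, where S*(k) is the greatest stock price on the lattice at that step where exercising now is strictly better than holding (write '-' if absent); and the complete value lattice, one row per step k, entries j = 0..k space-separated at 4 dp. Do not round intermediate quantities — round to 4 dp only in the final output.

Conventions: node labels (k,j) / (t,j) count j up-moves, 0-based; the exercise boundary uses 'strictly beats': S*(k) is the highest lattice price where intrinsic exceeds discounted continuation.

Δt=0.19533  u=1.12426  d=0.88948  q=0.50584  discount=0.99183
step 6 (expiry): payoffs max(K−S,0) = 53.6328 42.7219 28.9310 11.5000 0.0000 0.0000 0.0000
step 5: (k=5,j=0): S=46.4735, K−S=48.4965, hold=47.7205 ⇒ V=48.4965 exercise | (k=5,j=1): S=58.7402, K−S=36.2298, hold=35.4538 ⇒ V=36.2298 exercise | (k=5,j=2): S=74.2447, K−S=20.7253, hold=19.9493 ⇒ V=20.7253 exercise | (k=5,j=3): S=93.8416, K−S=1.1284, hold=5.6364 ⇒ V=5.6364 continue | (k=5,j=4): S=118.6111, K−S=0.0000, hold=0.0000 ⇒ V=0.0000 continue | (k=5,j=5): S=149.9184, K−S=0.0000, hold=0.0000 ⇒ V=0.0000 continue  boundary S*=74.2447
step 4: (k=4,j=0): S=52.2481, K−S=42.7219, hold=41.9459 ⇒ V=42.7219 exercise | (k=4,j=1): S=66.0390, K−S=28.9310, hold=28.1550 ⇒ V=28.9310 exercise | (k=4,j=2): S=83.4700, K−S=11.5000, hold=12.9857 ⇒ V=12.9857 continue | (k=4,j=3): S=105.5019, K−S=0.0000, hold=2.7625 ⇒ V=2.7625 continue | (k=4,j=4): S=133.3491, K−S=0.0000, hold=0.0000 ⇒ V=0.0000 continue  boundary S*=66.0390
step 3: (k=3,j=0): S=58.7402, K−S=36.2298, hold=35.4538 ⇒ V=36.2298 exercise | (k=3,j=1): S=74.2447, K−S=20.7253, hold=20.6948 ⇒ V=20.7253 exercise | (k=3,j=2): S=93.8416, K−S=1.1284, hold=7.7506 ⇒ V=7.7506 continue | (k=3,j=3): S=118.6111, K−S=0.0000, hold=1.3540 ⇒ V=1.3540 continue  boundary S*=74.2447
step 2: (k=2,j=0): S=66.0390, K−S=28.9310, hold=28.1550 ⇒ V=28.9310 exercise | (k=2,j=1): S=83.4700, K−S=11.5000, hold=14.0464 ⇒ V=14.0464 continue | (k=2,j=2): S=105.5019, K−S=0.0000, hold=4.4780 ⇒ V=4.4780 continue  boundary S*=66.0390
step 1: (k=1,j=0): S=74.2447, K−S=20.7253, hold=21.2269 ⇒ V=21.2269 continue | (k=1,j=1): S=93.8416, K−S=1.1284, hold=9.1311 ⇒ V=9.1311 continue  boundary S*=-
step 0: (k=0,j=0): S=83.4700, K−S=11.5000, hold=14.9849 ⇒ V=14.9849 continue  boundary S*=-

price = 14.9849
boundary = - - 66.0390 74.2447 66.0390 74.2447
tree:
14.9849
21.2269 9.1311
28.9310 14.0464 4.4780
36.2298 20.7253 7.7506 1.3540
42.7219 28.9310 12.9857 2.7625 0.0000
48.4965 36.2298 20.7253 5.6364 0.0000 0.0000
53.6328 42.7219 28.9310 11.5000 0.0000 0.0000 0.0000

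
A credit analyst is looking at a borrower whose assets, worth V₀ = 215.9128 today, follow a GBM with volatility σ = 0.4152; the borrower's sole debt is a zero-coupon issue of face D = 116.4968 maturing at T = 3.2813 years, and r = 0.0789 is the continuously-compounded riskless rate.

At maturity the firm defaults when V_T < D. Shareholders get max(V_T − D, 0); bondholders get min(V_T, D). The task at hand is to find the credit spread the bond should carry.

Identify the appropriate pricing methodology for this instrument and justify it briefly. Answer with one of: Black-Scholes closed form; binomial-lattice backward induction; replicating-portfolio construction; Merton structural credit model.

framework: Merton structural credit model

Key observation: the question is about default risk generated by asset-value dynamics against a debt face of 116.4968 — the structural framework prices exactly that.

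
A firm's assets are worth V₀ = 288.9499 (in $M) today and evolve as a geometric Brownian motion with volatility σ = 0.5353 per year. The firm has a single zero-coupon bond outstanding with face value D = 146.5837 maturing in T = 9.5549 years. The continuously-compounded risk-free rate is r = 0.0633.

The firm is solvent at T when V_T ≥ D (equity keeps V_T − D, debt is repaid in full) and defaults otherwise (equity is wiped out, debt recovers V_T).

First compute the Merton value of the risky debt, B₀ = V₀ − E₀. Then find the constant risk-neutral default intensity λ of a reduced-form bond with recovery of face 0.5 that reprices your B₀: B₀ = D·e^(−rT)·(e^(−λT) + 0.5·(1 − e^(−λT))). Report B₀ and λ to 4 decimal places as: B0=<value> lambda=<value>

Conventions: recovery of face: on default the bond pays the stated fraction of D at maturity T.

Work the structural quantities from V₀ = 288.9499 against face 146.5837:
d₁ = [ln(V₀/D) + (r + σ²/2)T] / (σ√T)
   = [ln(288.9499/146.5837) + (0.0633 + 0.5·0.5353²)·9.5549] / (0.5353·√9.5549)
   = [0.678657 + 1.973785] / 1.654666 = 1.603007
d₂ = d₁ − σ√T = 1.603007 − 1.654666 = -0.051659
N(d₁) = 0.945533,  N(d₂) = 0.479400,  e^(−rT) = 0.546170
E₀ = V₀·N(d₁) − D·e^(−rT)·N(d₂)
   = 288.9499·0.945533 − 146.5837·0.546170·0.479400 = 234.831200
B₀ = V₀ − E₀ = 288.9499 − 234.831200 = 54.118700
e^(−λT) = (B₀·e^(rT)/D − 0.5)/(1 − 0.5) = (54.1187·1.830932/146.5837 − 0.5)/0.5 = 0.35196020
λ = −ln(0.35196020)/9.5549 = 0.109288

B0=54.1187 lambda=0.1093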